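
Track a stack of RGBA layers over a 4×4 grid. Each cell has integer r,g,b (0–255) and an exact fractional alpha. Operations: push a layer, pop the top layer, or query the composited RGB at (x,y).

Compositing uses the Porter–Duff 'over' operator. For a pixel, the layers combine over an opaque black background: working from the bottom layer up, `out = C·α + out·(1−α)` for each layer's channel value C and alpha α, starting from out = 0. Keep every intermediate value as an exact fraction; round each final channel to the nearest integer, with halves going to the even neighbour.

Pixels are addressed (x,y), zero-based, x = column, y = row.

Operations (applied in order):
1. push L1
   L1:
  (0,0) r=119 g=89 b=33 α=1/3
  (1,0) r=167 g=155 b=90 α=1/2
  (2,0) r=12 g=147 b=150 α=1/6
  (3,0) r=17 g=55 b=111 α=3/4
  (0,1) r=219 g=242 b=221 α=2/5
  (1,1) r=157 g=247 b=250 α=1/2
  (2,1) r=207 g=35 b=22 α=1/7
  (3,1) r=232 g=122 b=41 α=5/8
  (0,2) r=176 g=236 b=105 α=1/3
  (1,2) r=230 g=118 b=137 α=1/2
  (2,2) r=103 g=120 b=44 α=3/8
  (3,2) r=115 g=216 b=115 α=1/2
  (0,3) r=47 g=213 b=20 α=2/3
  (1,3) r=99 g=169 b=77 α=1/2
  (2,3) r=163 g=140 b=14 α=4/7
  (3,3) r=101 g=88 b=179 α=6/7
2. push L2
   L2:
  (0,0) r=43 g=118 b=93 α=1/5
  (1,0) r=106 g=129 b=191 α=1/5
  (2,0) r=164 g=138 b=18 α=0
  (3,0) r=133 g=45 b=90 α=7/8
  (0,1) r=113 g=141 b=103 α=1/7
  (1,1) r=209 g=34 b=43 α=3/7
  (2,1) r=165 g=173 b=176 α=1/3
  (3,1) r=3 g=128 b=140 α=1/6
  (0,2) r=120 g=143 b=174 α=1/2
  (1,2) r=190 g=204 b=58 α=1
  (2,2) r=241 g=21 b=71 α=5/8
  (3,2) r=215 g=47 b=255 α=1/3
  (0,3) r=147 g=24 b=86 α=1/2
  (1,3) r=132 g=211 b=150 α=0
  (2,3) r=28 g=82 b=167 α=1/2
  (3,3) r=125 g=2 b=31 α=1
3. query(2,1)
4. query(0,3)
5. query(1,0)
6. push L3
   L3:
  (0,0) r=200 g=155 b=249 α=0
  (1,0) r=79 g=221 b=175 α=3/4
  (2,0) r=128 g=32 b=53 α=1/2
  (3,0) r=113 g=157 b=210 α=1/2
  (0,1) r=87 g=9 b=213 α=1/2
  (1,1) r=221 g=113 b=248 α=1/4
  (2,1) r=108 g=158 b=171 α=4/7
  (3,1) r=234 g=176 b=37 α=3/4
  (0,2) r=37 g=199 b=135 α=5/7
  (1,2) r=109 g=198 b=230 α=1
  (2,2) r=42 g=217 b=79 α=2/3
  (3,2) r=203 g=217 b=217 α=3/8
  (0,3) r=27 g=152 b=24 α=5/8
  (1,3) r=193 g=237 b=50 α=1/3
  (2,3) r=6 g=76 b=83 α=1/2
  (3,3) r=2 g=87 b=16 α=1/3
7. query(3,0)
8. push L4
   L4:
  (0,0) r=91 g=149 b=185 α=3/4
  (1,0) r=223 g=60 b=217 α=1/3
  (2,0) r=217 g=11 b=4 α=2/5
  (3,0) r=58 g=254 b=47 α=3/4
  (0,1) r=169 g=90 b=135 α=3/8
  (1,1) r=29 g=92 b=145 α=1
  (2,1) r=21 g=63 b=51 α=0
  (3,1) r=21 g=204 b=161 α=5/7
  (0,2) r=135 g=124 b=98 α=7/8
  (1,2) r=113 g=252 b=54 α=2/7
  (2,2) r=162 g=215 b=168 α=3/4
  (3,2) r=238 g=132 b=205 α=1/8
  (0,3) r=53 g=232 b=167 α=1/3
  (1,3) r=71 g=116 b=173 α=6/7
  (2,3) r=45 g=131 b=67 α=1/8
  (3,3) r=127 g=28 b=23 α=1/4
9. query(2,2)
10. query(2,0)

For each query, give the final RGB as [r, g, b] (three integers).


(2,1) stack=L1,L2; from [0,0,0]:
L1 α=1/7: [207/7, 5, 22/7]
L2 α=1/3: [523/7, 61, 1276/21]
→ [75, 61, 61]

at x=0,y=3 over L1,L2:
+L1 (α=2/3) → [94/3, 142, 40/3]
+L2 (α=1/2) → [535/6, 83, 149/3]
→ [89, 83, 50]

(1,0) stack=L1,L2; from [0,0,0]:
after L1 α=1/2: [167/2, 155/2, 45]
after L2 α=1/5: [88, 439/5, 371/5]
= [88, 88, 74]

(3,0) stack=L1,L2,L3; from [0,0,0]:
after L1 α=3/4: [51/4, 165/4, 333/4]
after L2 α=7/8: [3775/32, 1425/32, 2853/32]
after L3 α=1/2: [7391/64, 6449/64, 9573/64]
rounded: [115, 101, 150]

(2,2) stack=L1,L2,L3,L4; from [0,0,0]:
L1 α=3/8: [309/8, 45, 33/2]
L2 α=5/8: [10567/64, 30, 809/16]
L3 α=2/3: [15943/192, 464/3, 3337/48]
L4 α=3/4: [109255/768, 2399/12, 27529/192]
= [142, 200, 143]

at x=2,y=0 over L1,L2,L3,L4:
L1 α=1/6: [2, 49/2, 25]
L2 α=0: [2, 49/2, 25]
L3 α=1/2: [65, 113/4, 39]
L4 α=2/5: [629/5, 427/20, 25]
→ [126, 21, 25]


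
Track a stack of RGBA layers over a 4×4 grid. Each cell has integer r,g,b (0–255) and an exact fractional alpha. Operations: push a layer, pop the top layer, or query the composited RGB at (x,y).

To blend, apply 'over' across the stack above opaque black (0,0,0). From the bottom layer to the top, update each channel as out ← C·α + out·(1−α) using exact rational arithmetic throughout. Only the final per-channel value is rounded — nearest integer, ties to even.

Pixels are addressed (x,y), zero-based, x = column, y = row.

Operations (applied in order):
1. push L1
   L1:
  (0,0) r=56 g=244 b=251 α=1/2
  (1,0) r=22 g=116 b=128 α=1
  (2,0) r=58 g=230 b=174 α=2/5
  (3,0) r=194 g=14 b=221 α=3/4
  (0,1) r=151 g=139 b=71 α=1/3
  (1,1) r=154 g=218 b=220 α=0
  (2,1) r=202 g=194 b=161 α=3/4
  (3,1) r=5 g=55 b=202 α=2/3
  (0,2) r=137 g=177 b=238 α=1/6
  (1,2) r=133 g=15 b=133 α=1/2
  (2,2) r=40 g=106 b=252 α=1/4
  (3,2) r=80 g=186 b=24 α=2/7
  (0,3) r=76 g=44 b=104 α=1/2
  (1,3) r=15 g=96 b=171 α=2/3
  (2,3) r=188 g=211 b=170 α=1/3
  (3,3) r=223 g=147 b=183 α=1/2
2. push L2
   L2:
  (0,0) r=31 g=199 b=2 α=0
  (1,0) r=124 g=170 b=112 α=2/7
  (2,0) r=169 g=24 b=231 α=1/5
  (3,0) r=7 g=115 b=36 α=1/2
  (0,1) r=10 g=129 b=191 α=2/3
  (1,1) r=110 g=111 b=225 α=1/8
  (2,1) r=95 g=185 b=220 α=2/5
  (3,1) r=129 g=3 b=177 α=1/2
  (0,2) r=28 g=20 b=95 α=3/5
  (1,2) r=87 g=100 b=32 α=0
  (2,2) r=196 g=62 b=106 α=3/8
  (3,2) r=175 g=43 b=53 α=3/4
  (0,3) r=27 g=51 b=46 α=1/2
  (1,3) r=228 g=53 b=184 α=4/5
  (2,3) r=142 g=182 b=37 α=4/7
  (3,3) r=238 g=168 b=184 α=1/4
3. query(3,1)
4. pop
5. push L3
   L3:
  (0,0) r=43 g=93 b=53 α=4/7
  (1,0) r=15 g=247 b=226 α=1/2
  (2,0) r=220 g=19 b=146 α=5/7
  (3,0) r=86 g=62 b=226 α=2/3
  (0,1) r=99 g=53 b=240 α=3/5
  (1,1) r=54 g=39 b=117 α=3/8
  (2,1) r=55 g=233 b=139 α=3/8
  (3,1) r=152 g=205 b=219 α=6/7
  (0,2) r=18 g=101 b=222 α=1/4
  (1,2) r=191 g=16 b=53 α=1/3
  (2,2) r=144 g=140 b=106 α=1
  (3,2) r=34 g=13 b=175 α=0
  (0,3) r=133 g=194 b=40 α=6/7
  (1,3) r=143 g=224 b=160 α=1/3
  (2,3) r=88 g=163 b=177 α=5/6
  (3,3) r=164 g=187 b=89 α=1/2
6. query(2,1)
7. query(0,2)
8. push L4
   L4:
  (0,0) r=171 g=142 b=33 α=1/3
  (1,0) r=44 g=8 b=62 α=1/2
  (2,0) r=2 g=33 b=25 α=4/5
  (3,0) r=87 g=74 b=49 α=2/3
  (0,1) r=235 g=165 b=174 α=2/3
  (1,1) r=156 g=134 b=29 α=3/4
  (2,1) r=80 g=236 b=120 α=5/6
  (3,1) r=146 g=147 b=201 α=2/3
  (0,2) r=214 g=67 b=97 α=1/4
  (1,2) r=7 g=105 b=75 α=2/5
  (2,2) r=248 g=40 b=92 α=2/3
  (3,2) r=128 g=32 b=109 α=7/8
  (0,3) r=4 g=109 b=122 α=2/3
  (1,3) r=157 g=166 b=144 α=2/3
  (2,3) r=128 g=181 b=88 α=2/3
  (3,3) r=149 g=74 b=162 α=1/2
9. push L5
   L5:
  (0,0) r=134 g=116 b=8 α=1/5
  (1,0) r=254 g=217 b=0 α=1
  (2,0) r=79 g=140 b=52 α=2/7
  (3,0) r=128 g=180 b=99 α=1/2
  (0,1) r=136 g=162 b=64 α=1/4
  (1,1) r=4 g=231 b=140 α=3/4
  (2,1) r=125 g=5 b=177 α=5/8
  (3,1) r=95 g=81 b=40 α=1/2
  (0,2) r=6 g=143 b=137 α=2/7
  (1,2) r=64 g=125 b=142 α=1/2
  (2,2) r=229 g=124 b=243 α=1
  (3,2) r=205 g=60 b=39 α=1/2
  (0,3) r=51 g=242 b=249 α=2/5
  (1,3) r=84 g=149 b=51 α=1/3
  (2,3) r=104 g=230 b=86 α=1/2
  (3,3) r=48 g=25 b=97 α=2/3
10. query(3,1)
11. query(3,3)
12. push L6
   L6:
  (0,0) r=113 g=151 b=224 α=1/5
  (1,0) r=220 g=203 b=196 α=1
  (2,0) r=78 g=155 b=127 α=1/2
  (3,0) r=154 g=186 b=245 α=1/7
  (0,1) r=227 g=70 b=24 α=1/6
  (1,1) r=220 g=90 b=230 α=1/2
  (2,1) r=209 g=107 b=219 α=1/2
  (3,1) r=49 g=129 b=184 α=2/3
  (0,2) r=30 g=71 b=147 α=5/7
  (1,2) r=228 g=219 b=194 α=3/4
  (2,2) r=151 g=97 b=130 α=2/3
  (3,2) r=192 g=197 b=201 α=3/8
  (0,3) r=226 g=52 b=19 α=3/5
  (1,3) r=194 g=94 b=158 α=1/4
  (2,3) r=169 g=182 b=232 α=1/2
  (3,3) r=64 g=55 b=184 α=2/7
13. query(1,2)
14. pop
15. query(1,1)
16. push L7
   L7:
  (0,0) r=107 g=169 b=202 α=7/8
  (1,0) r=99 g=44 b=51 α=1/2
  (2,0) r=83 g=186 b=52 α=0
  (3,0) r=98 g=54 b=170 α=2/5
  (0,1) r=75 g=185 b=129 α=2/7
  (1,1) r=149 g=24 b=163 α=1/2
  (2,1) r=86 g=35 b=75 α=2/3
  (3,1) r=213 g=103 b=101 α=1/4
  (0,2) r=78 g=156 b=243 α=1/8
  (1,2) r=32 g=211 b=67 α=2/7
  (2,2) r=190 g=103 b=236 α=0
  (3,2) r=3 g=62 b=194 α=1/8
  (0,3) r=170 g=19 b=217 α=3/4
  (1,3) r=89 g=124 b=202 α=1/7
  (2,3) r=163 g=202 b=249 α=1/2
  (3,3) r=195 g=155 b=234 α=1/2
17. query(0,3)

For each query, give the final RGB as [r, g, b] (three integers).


(3,1) stack=L1,L2; from [0,0,0]:
+L1 (α=2/3) → [10/3, 110/3, 404/3]
+L2 (α=1/2) → [397/6, 119/6, 935/6]
→ [66, 20, 156]

query (2,1) [L1,L3] — begin 0,0,0
+L1 (α=3/4) → [303/2, 291/2, 483/4]
+L3 (α=3/8) → [1845/16, 2853/16, 4083/32]
rounded: [115, 178, 128]

query (0,2) [L1,L3] — begin 0,0,0
after L1 α=1/6: [137/6, 59/2, 119/3]
after L3 α=1/4: [173/8, 379/8, 341/4]
→ [22, 47, 85]

(3,1) stack=L1,L3,L4,L5; from [0,0,0]:
L1 α=2/3: [10/3, 110/3, 404/3]
L3 α=6/7: [2746/21, 3800/21, 4346/21]
L4 α=2/3: [8878/63, 9974/63, 12788/63]
L5 α=1/2: [14863/126, 15077/126, 7654/63]
→ [118, 120, 121]

(3,3) stack=L1,L3,L4,L5; from [0,0,0]:
L1 α=1/2: [223/2, 147/2, 183/2]
L3 α=1/2: [551/4, 521/4, 361/4]
L4 α=1/2: [1147/8, 817/8, 1009/8]
L5 α=2/3: [1915/24, 1217/24, 2561/24]
rounded: [80, 51, 107]

query (1,2) [L1,L3,L4,L5,L6] — begin 0,0,0
after L1 α=1/2: [133/2, 15/2, 133/2]
after L3 α=1/3: [108, 31/3, 62]
after L4 α=2/5: [338/5, 241/5, 336/5]
after L5 α=1/2: [329/5, 433/5, 523/5]
after L6 α=3/4: [3749/20, 1859/10, 3433/20]
rounded: [187, 186, 172]

query (1,1) [L1,L3,L4,L5] — begin 0,0,0
L1 α=0: [0, 0, 0]
L3 α=3/8: [81/4, 117/8, 351/8]
L4 α=3/4: [1953/16, 3333/32, 1047/32]
L5 α=3/4: [2145/64, 25509/128, 14487/128]
= [34, 199, 113]

(0,3) stack=L1,L3,L4,L5,L7; from [0,0,0]:
after L1 α=1/2: [38, 22, 52]
after L3 α=6/7: [836/7, 1186/7, 292/7]
after L4 α=2/3: [892/21, 904/7, 2000/21]
after L5 α=2/5: [1606/35, 1220/7, 5486/35]
after L7 α=3/4: [4864/35, 1619/28, 28271/140]
rounded: [139, 58, 202]


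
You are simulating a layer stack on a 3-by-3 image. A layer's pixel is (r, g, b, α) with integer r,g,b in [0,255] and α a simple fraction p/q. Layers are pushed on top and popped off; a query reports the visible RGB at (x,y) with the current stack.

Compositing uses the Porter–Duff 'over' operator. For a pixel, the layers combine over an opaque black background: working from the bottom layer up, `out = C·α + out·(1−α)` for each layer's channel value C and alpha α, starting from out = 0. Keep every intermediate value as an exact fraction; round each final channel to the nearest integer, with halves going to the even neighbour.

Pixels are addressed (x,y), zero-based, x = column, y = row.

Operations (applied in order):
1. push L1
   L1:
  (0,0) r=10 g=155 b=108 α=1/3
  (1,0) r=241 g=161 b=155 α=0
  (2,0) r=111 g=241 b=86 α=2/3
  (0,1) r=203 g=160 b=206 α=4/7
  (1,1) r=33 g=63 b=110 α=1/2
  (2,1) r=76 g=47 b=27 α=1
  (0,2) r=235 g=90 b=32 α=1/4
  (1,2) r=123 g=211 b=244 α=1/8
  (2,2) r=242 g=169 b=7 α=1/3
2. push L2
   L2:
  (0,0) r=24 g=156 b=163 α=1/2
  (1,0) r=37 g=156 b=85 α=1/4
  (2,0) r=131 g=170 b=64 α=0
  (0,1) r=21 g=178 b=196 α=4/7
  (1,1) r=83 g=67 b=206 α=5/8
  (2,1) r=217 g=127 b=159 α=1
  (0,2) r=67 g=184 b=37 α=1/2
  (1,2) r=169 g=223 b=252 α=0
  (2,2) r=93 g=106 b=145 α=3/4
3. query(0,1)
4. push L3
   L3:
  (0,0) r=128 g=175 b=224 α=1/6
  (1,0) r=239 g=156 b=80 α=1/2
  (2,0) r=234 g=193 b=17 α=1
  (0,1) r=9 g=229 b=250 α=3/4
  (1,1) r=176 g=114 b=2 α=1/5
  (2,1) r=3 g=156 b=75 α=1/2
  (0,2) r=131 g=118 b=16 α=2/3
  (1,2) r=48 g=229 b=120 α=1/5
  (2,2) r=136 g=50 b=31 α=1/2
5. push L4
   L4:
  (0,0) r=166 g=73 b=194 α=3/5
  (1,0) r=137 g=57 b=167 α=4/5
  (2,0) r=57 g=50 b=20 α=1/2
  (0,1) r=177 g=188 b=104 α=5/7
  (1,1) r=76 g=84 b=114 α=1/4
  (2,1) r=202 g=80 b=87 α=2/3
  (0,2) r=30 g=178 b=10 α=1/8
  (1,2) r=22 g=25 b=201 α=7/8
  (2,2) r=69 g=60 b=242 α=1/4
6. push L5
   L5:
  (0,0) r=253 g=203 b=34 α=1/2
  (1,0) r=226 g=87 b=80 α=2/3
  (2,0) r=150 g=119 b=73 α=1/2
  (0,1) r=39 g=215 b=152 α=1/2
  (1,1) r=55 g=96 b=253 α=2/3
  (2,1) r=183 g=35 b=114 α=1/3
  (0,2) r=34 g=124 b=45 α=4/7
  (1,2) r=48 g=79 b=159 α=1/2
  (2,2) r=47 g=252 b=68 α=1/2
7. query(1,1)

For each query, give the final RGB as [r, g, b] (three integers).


(0,1) stack=L1,L2; from [0,0,0]:
+L1 (α=4/7) → [116, 640/7, 824/7]
+L2 (α=4/7) → [432/7, 6904/49, 7960/49]
= [62, 141, 162]

query (1,1) [L1,L2,L3,L4,L5] — begin 0,0,0
L1 α=1/2: [33/2, 63/2, 55]
L2 α=5/8: [929/16, 859/16, 1195/8]
L3 α=1/5: [1633/20, 263/4, 1199/10]
L4 α=1/4: [6419/80, 1125/16, 4737/40]
L5 α=2/3: [5073/80, 1399/16, 24977/120]
= [63, 87, 208]


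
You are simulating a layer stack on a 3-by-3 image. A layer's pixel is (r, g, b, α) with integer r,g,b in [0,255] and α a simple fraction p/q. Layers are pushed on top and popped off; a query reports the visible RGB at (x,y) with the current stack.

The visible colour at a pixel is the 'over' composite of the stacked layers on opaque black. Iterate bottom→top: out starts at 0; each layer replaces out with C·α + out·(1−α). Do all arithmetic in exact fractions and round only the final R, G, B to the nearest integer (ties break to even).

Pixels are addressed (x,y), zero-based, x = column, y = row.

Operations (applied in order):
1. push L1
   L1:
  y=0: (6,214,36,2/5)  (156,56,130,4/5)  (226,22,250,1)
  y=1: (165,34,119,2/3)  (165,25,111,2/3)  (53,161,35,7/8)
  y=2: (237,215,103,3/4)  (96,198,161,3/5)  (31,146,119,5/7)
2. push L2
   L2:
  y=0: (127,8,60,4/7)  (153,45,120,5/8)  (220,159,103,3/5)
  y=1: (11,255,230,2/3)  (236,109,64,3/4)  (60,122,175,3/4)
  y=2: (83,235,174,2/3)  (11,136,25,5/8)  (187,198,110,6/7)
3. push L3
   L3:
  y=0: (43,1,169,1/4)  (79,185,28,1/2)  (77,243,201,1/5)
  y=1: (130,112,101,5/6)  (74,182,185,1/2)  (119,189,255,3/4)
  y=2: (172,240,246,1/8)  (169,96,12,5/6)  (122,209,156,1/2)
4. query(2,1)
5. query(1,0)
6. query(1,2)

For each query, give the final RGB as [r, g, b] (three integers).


(2,1) stack=L1,L2,L3; from [0,0,0]:
L1 α=7/8: [371/8, 1127/8, 245/8]
L2 α=3/4: [1811/32, 4055/32, 4445/32]
L3 α=3/4: [13235/128, 22199/128, 28925/128]
rounded: [103, 173, 226]

at x=1,y=0 over L1,L2,L3:
+L1 (α=4/5) → [624/5, 224/5, 104]
+L2 (α=5/8) → [5697/40, 1797/40, 114]
+L3 (α=1/2) → [8857/80, 9197/80, 71]
→ [111, 115, 71]

at x=1,y=2 over L1,L2,L3:
L1 α=3/5: [288/5, 594/5, 483/5]
L2 α=5/8: [1139/40, 2591/20, 1037/20]
L3 α=5/6: [34939/240, 12191/120, 2237/120]
rounded: [146, 102, 19]


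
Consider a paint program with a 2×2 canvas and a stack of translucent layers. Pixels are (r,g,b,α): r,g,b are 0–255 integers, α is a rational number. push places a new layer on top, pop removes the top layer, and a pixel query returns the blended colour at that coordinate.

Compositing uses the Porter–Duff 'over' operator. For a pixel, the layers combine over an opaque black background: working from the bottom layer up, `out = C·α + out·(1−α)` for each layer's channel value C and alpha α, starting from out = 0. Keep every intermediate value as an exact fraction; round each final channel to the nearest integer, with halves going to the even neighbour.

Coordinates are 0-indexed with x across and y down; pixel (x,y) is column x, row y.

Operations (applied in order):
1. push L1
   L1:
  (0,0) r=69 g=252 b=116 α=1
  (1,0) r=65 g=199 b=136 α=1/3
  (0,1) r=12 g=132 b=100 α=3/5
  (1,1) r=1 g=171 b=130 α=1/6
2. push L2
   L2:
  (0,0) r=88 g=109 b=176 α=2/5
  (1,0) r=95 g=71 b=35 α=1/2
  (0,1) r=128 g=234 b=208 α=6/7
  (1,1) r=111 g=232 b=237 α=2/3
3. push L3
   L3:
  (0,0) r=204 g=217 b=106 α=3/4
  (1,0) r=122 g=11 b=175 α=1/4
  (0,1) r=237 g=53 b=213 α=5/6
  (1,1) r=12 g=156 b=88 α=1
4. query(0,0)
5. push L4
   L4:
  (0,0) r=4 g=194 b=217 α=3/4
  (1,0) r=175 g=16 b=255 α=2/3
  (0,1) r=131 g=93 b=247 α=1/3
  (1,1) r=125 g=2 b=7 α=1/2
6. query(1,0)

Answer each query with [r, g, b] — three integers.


query (0,0) [L1,L2,L3] — begin 0,0,0
+L1 (α=1) → [69, 252, 116]
+L2 (α=2/5) → [383/5, 974/5, 140]
+L3 (α=3/4) → [3443/20, 4229/20, 229/2]
rounded: [172, 211, 114]

(1,0) stack=L1,L2,L3,L4; from [0,0,0]:
L1 α=1/3: [65/3, 199/3, 136/3]
L2 α=1/2: [175/3, 206/3, 241/6]
L3 α=1/4: [297/4, 217/4, 591/8]
L4 α=2/3: [1697/12, 115/4, 1557/8]
→ [141, 29, 195]


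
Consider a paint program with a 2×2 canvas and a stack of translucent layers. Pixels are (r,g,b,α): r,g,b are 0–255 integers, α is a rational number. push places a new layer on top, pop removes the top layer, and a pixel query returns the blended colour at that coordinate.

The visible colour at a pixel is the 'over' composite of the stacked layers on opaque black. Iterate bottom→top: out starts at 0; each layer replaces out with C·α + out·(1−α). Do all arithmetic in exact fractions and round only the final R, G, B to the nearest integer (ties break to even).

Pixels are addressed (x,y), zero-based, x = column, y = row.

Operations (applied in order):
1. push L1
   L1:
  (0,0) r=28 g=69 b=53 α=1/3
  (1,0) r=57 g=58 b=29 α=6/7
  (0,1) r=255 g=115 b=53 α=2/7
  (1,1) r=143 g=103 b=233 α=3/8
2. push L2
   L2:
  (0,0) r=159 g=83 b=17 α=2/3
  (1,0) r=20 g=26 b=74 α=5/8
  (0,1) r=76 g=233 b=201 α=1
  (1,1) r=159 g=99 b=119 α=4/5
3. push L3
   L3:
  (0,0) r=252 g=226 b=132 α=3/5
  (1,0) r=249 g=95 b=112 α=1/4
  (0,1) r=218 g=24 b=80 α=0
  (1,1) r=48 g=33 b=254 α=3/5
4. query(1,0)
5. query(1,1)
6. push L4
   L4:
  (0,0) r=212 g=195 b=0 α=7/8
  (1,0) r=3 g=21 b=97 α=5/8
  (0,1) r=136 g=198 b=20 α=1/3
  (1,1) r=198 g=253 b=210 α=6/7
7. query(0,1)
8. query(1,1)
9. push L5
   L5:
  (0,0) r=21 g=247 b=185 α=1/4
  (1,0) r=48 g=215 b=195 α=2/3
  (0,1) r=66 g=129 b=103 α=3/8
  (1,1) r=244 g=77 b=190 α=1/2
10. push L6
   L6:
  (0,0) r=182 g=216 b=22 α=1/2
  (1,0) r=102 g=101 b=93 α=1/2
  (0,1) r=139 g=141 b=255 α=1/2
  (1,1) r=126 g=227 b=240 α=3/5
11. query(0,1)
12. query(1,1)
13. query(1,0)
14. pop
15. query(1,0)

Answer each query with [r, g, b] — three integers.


(1,0) stack=L1,L2,L3; from [0,0,0]:
L1 α=6/7: [342/7, 348/7, 174/7]
L2 α=5/8: [863/28, 977/28, 389/7]
L3 α=1/4: [9561/112, 5591/112, 1951/28]
= [85, 50, 70]

query (1,1) [L1,L2,L3] — begin 0,0,0
L1 α=3/8: [429/8, 309/8, 699/8]
L2 α=4/5: [5517/40, 3477/40, 4507/40]
L3 α=3/5: [8397/100, 5457/100, 19747/100]
→ [84, 55, 197]

(0,1) stack=L1,L2,L3,L4; from [0,0,0]:
+L1 (α=2/7) → [510/7, 230/7, 106/7]
+L2 (α=1) → [76, 233, 201]
+L3 (α=0) → [76, 233, 201]
+L4 (α=1/3) → [96, 664/3, 422/3]
rounded: [96, 221, 141]

(1,1) stack=L1,L2,L3,L4; from [0,0,0]:
after L1 α=3/8: [429/8, 309/8, 699/8]
after L2 α=4/5: [5517/40, 3477/40, 4507/40]
after L3 α=3/5: [8397/100, 5457/100, 19747/100]
after L4 α=6/7: [18171/100, 157257/700, 20821/100]
rounded: [182, 225, 208]

(0,1) stack=L1,L2,L3,L4,L5,L6; from [0,0,0]:
L1 α=2/7: [510/7, 230/7, 106/7]
L2 α=1: [76, 233, 201]
L3 α=0: [76, 233, 201]
L4 α=1/3: [96, 664/3, 422/3]
L5 α=3/8: [339/4, 4481/24, 3037/24]
L6 α=1/2: [895/8, 7865/48, 9157/48]
= [112, 164, 191]

at x=1,y=1 over L1,L2,L3,L4,L5,L6:
L1 α=3/8: [429/8, 309/8, 699/8]
L2 α=4/5: [5517/40, 3477/40, 4507/40]
L3 α=3/5: [8397/100, 5457/100, 19747/100]
L4 α=6/7: [18171/100, 157257/700, 20821/100]
L5 α=1/2: [42571/200, 211157/1400, 39821/200]
L6 α=3/5: [80371/500, 687857/3500, 111821/500]
rounded: [161, 197, 224]

at x=1,y=0 over L1,L2,L3,L4,L5,L6:
L1 α=6/7: [342/7, 348/7, 174/7]
L2 α=5/8: [863/28, 977/28, 389/7]
L3 α=1/4: [9561/112, 5591/112, 1951/28]
L4 α=5/8: [30363/896, 28533/896, 19433/224]
L5 α=2/3: [38793/896, 413813/2688, 106793/672]
L6 α=1/2: [130185/1792, 685301/5376, 169289/1344]
rounded: [73, 127, 126]

at x=1,y=0 over L1,L2,L3,L4,L5:
L1 α=6/7: [342/7, 348/7, 174/7]
L2 α=5/8: [863/28, 977/28, 389/7]
L3 α=1/4: [9561/112, 5591/112, 1951/28]
L4 α=5/8: [30363/896, 28533/896, 19433/224]
L5 α=2/3: [38793/896, 413813/2688, 106793/672]
→ [43, 154, 159]


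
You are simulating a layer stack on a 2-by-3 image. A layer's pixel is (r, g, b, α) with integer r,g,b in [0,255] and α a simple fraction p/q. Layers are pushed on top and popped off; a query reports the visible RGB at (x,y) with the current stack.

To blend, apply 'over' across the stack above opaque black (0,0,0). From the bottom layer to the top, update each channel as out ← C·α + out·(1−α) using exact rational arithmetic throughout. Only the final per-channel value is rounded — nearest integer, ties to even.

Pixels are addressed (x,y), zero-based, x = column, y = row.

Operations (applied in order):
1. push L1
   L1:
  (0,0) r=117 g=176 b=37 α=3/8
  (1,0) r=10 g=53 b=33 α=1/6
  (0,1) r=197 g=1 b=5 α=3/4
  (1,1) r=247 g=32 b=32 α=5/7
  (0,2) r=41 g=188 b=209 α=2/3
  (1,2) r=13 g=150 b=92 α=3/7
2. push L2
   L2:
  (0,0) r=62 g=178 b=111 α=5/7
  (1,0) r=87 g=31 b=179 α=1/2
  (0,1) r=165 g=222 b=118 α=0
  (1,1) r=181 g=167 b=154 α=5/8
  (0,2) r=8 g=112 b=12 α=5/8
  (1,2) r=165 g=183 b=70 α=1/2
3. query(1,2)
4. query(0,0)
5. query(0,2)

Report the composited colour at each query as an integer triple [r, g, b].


(1,2) stack=L1,L2; from [0,0,0]:
after L1 α=3/7: [39/7, 450/7, 276/7]
after L2 α=1/2: [597/7, 1731/14, 383/7]
rounded: [85, 124, 55]

(0,0) stack=L1,L2; from [0,0,0]:
L1 α=3/8: [351/8, 66, 111/8]
L2 α=5/7: [1591/28, 146, 333/4]
→ [57, 146, 83]

at x=0,y=2 over L1,L2:
+L1 (α=2/3) → [82/3, 376/3, 418/3]
+L2 (α=5/8) → [61/4, 117, 239/4]
rounded: [15, 117, 60]


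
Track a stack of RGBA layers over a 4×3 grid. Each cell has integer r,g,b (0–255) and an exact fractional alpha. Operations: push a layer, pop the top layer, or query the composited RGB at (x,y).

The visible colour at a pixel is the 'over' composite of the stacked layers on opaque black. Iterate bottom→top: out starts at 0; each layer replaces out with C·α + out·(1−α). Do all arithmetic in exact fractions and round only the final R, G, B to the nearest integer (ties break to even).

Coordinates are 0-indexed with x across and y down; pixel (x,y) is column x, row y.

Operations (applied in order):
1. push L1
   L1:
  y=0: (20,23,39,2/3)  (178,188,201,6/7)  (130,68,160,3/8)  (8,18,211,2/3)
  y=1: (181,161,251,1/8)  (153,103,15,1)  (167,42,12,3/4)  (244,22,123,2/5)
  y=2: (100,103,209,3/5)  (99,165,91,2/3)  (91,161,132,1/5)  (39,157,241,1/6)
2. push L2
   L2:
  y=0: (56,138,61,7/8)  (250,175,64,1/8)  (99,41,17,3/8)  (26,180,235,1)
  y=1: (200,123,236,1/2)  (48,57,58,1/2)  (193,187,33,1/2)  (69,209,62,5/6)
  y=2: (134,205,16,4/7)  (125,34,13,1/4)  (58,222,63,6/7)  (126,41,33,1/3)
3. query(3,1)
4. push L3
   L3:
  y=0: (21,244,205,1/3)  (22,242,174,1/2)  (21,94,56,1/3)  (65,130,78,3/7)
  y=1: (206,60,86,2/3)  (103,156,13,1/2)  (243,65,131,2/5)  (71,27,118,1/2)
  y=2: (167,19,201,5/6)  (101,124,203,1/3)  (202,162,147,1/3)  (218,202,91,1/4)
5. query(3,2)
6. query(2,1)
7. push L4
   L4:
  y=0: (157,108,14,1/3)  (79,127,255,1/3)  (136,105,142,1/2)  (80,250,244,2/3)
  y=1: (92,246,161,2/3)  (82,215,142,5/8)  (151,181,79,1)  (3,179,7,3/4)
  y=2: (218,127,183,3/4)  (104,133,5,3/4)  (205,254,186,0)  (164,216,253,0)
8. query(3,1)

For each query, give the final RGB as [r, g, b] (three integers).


query (3,1) [L1,L2] — begin 0,0,0
+L1 (α=2/5) → [488/5, 44/5, 246/5]
+L2 (α=5/6) → [2213/30, 5269/30, 898/15]
→ [74, 176, 60]

query (3,2) [L1,L2,L3] — begin 0,0,0
after L1 α=1/6: [13/2, 157/6, 241/6]
after L2 α=1/3: [139/3, 280/9, 340/9]
after L3 α=1/4: [357/4, 443/6, 613/12]
→ [89, 74, 51]

at x=2,y=1 over L1,L2,L3:
L1 α=3/4: [501/4, 63/2, 9]
L2 α=1/2: [1273/8, 437/4, 21]
L3 α=2/5: [7707/40, 1831/20, 65]
= [193, 92, 65]

at x=3,y=1 over L1,L2,L3,L4:
L1 α=2/5: [488/5, 44/5, 246/5]
L2 α=5/6: [2213/30, 5269/30, 898/15]
L3 α=1/2: [4343/60, 6079/60, 1334/15]
L4 α=3/4: [4883/240, 38299/240, 1649/60]
= [20, 160, 27]


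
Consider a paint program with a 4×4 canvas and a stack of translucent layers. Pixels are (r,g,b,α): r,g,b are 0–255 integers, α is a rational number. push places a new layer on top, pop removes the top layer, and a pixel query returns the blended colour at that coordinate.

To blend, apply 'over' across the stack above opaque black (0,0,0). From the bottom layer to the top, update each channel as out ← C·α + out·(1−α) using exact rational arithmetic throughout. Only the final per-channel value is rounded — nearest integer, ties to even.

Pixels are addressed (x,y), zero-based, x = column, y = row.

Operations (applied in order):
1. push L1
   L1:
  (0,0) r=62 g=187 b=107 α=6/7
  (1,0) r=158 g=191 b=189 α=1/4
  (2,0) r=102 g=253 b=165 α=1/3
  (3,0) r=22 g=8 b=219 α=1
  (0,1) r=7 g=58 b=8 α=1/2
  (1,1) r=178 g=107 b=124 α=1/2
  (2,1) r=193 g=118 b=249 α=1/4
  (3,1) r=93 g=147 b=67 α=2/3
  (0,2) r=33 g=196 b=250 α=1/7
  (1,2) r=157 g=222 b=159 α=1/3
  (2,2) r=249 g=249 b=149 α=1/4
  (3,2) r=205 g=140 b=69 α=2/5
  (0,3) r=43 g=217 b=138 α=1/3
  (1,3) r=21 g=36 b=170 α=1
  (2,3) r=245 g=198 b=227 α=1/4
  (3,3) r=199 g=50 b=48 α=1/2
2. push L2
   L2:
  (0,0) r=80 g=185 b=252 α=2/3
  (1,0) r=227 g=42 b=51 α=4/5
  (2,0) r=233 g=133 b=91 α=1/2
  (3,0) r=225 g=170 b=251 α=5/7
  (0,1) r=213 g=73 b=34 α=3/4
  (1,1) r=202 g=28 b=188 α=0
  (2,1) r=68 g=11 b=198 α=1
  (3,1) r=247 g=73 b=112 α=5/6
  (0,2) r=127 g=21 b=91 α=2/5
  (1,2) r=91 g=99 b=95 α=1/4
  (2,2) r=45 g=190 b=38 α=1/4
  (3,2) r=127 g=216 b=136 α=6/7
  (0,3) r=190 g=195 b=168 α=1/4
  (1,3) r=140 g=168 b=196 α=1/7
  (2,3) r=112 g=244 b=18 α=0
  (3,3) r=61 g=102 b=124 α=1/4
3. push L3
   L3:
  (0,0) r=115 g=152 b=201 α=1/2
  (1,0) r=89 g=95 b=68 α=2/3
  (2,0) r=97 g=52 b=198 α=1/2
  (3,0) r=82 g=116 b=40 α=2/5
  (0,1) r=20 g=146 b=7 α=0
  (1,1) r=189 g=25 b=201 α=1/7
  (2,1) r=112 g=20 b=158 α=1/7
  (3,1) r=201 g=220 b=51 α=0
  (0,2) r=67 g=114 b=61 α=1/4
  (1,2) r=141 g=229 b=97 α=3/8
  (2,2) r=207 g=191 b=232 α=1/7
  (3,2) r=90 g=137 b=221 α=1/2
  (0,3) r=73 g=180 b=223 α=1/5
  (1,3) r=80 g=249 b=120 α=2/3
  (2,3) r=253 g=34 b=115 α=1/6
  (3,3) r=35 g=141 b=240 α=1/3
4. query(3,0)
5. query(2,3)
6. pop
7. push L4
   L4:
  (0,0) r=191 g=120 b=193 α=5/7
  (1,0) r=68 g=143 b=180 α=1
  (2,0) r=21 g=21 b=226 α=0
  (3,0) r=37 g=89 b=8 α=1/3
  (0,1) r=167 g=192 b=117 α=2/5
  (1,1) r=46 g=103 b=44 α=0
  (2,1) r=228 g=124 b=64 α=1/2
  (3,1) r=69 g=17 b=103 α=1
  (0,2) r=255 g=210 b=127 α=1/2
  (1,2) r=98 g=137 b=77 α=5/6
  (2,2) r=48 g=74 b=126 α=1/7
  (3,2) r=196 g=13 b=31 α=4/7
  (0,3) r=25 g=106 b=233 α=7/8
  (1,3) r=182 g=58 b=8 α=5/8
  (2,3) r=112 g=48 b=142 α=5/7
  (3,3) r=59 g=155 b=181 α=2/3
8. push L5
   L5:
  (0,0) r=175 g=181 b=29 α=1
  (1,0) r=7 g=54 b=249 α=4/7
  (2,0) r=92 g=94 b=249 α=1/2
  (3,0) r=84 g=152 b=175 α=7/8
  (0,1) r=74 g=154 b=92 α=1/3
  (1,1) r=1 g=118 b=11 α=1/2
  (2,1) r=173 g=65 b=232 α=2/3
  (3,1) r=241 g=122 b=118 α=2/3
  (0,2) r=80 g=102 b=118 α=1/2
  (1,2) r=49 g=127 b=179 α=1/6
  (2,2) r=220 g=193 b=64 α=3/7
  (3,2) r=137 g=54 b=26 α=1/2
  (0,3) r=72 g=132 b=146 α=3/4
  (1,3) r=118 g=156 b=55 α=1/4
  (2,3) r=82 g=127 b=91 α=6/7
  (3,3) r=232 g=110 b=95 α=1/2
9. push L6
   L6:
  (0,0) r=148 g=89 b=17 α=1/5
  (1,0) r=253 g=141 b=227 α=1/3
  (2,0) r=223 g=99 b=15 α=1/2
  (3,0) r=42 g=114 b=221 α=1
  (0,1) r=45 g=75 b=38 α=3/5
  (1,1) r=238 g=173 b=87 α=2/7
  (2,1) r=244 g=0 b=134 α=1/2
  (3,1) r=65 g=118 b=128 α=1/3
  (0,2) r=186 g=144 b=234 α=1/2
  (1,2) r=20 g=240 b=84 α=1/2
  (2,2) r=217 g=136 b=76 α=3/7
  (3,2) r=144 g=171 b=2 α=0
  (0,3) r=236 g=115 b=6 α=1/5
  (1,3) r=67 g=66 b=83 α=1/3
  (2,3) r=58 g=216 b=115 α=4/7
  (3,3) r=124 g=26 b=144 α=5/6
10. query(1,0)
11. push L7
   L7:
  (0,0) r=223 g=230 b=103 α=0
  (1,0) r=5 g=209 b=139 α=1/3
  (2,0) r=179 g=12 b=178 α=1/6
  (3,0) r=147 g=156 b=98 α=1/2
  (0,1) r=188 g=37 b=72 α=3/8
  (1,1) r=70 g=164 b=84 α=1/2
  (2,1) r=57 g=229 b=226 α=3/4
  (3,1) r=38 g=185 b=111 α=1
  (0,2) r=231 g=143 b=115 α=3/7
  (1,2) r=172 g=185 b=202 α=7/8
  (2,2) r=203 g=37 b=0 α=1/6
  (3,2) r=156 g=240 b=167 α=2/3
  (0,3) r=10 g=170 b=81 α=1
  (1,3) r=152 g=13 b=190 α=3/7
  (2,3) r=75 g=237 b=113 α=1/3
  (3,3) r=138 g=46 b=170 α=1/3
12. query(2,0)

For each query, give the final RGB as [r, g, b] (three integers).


(3,0) stack=L1,L2,L3; from [0,0,0]:
+L1 (α=1) → [22, 8, 219]
+L2 (α=5/7) → [167, 866/7, 1693/7]
+L3 (α=2/5) → [133, 4222/35, 5639/35]
= [133, 121, 161]

at x=2,y=3 over L1,L2,L3:
after L1 α=1/4: [245/4, 99/2, 227/4]
after L2 α=0: [245/4, 99/2, 227/4]
after L3 α=1/6: [2237/24, 563/12, 1595/24]
= [93, 47, 66]

at x=1,y=0 over L1,L2,L4,L5,L6:
L1 α=1/4: [79/2, 191/4, 189/4]
L2 α=4/5: [379/2, 863/20, 201/4]
L4 α=1: [68, 143, 180]
L5 α=4/7: [232/7, 645/7, 1536/7]
L6 α=1/3: [745/7, 759/7, 4661/21]
= [106, 108, 222]

(2,0) stack=L1,L2,L4,L5,L6,L7; from [0,0,0]:
after L1 α=1/3: [34, 253/3, 55]
after L2 α=1/2: [267/2, 326/3, 73]
after L4 α=0: [267/2, 326/3, 73]
after L5 α=1/2: [451/4, 304/3, 161]
after L6 α=1/2: [1343/8, 601/6, 88]
after L7 α=1/6: [8147/48, 3077/36, 103]
→ [170, 85, 103]


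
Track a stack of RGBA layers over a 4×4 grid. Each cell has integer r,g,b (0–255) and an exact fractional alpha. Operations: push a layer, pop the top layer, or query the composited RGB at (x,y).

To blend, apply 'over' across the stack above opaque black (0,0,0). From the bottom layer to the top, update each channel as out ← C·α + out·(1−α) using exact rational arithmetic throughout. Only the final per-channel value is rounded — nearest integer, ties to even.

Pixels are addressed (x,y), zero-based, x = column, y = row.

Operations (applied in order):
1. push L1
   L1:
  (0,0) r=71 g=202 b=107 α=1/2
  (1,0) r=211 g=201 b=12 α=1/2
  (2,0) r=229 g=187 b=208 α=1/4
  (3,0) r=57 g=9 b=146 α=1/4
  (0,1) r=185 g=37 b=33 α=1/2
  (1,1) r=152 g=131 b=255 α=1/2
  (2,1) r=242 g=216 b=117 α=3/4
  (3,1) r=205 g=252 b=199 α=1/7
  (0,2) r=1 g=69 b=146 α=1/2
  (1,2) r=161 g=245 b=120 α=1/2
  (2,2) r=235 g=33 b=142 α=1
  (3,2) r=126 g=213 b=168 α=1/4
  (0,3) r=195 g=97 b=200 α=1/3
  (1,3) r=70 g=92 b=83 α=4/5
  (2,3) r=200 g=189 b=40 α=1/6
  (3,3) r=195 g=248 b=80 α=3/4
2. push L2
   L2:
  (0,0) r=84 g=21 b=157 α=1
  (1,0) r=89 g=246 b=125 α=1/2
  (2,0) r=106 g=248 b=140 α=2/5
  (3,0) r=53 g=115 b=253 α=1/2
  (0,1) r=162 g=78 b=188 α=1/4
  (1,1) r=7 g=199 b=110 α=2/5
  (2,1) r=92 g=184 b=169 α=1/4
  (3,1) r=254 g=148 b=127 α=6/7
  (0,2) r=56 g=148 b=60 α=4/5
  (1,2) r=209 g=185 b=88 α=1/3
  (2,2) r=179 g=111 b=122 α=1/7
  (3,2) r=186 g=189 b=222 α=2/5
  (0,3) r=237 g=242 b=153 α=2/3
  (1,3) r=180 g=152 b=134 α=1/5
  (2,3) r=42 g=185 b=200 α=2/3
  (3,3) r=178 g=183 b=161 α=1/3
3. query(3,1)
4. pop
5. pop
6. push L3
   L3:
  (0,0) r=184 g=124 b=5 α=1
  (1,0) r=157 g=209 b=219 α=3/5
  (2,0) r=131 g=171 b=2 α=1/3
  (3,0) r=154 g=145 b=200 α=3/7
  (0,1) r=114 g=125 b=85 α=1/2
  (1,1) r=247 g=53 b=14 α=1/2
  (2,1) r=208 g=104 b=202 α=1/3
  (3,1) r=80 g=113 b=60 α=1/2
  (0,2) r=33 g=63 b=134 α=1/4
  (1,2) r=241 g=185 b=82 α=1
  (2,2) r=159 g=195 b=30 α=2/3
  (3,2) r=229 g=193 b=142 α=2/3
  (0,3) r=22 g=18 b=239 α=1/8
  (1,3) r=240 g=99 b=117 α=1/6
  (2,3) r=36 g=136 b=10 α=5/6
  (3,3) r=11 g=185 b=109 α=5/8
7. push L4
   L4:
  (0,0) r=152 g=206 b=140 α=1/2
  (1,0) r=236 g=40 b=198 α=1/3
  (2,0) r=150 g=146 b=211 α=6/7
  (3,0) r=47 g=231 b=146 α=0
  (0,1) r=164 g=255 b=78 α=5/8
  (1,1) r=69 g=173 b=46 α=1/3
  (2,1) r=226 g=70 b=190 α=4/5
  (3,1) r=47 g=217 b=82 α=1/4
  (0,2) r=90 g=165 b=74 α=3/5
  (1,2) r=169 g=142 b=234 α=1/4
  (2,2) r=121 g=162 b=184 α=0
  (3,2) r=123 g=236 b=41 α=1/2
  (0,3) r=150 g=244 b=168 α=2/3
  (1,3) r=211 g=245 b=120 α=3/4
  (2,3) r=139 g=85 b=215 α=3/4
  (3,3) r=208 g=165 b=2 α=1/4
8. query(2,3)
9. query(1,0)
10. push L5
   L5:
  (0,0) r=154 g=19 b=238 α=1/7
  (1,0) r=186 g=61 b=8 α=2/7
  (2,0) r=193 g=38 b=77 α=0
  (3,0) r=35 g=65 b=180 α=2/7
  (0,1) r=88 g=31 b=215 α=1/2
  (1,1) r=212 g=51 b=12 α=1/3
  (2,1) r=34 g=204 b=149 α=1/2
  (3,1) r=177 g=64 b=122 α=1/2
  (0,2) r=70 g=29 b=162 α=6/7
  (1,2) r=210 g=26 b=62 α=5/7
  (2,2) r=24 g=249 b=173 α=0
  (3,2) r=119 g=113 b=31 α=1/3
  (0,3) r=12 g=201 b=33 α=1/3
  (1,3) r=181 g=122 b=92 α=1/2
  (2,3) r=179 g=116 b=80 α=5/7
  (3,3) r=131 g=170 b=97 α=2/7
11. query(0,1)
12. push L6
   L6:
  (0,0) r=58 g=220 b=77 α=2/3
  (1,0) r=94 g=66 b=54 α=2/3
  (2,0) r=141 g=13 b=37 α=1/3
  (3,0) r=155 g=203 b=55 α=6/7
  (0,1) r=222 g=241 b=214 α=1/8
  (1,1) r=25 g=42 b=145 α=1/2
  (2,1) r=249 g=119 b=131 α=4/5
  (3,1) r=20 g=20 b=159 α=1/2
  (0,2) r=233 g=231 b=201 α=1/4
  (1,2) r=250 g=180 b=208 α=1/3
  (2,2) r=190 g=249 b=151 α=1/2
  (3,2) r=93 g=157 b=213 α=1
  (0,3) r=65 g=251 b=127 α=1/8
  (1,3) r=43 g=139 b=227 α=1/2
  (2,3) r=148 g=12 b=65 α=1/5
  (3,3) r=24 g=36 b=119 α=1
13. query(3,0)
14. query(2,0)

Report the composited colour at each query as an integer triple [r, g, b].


(3,1) stack=L1,L2; from [0,0,0]:
after L1 α=1/7: [205/7, 36, 199/7]
after L2 α=6/7: [10873/49, 132, 5533/49]
rounded: [222, 132, 113]

at x=2,y=3 over L3,L4:
after L3 α=5/6: [30, 340/3, 25/3]
after L4 α=3/4: [447/4, 1105/12, 490/3]
= [112, 92, 163]

(1,0) stack=L3,L4; from [0,0,0]:
after L3 α=3/5: [471/5, 627/5, 657/5]
after L4 α=1/3: [2122/15, 1454/15, 768/5]
= [141, 97, 154]

query (0,1) [L3,L4,L5] — begin 0,0,0
L3 α=1/2: [57, 125/2, 85/2]
L4 α=5/8: [991/8, 2925/16, 1035/16]
L5 α=1/2: [1695/16, 3421/32, 4475/32]
→ [106, 107, 140]

at x=3,y=0 over L3,L4,L5,L6:
after L3 α=3/7: [66, 435/7, 600/7]
after L4 α=0: [66, 435/7, 600/7]
after L5 α=2/7: [400/7, 3085/49, 5520/49]
after L6 α=6/7: [6910/49, 62767/343, 21690/343]
rounded: [141, 183, 63]

(2,0) stack=L3,L4,L5,L6; from [0,0,0]:
+L3 (α=1/3) → [131/3, 57, 2/3]
+L4 (α=6/7) → [2831/21, 933/7, 3800/21]
+L5 (α=0) → [2831/21, 933/7, 3800/21]
+L6 (α=1/3) → [8623/63, 1957/21, 8377/63]
= [137, 93, 133]


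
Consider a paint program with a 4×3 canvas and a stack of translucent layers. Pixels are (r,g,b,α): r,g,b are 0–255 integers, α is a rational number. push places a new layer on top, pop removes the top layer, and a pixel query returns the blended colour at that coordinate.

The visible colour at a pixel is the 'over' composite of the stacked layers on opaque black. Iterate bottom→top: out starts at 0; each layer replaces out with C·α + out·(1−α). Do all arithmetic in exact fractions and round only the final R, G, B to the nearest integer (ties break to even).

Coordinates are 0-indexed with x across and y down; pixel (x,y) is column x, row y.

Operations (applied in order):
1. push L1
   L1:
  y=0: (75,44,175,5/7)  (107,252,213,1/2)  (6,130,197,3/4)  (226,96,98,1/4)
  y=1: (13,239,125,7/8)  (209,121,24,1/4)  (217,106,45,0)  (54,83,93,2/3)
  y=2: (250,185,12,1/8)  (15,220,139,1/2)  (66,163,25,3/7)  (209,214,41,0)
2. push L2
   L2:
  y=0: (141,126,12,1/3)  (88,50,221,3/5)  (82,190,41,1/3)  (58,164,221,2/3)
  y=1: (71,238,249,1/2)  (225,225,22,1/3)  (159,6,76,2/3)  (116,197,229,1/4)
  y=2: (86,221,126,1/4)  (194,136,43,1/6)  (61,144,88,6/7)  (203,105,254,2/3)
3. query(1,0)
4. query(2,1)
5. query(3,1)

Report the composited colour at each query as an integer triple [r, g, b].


query (1,0) [L1,L2] — begin 0,0,0
+L1 (α=1/2) → [107/2, 126, 213/2]
+L2 (α=3/5) → [371/5, 402/5, 876/5]
= [74, 80, 175]

(2,1) stack=L1,L2; from [0,0,0]:
after L1 α=0: [0, 0, 0]
after L2 α=2/3: [106, 4, 152/3]
rounded: [106, 4, 51]

at x=3,y=1 over L1,L2:
after L1 α=2/3: [36, 166/3, 62]
after L2 α=1/4: [56, 363/4, 415/4]
= [56, 91, 104]


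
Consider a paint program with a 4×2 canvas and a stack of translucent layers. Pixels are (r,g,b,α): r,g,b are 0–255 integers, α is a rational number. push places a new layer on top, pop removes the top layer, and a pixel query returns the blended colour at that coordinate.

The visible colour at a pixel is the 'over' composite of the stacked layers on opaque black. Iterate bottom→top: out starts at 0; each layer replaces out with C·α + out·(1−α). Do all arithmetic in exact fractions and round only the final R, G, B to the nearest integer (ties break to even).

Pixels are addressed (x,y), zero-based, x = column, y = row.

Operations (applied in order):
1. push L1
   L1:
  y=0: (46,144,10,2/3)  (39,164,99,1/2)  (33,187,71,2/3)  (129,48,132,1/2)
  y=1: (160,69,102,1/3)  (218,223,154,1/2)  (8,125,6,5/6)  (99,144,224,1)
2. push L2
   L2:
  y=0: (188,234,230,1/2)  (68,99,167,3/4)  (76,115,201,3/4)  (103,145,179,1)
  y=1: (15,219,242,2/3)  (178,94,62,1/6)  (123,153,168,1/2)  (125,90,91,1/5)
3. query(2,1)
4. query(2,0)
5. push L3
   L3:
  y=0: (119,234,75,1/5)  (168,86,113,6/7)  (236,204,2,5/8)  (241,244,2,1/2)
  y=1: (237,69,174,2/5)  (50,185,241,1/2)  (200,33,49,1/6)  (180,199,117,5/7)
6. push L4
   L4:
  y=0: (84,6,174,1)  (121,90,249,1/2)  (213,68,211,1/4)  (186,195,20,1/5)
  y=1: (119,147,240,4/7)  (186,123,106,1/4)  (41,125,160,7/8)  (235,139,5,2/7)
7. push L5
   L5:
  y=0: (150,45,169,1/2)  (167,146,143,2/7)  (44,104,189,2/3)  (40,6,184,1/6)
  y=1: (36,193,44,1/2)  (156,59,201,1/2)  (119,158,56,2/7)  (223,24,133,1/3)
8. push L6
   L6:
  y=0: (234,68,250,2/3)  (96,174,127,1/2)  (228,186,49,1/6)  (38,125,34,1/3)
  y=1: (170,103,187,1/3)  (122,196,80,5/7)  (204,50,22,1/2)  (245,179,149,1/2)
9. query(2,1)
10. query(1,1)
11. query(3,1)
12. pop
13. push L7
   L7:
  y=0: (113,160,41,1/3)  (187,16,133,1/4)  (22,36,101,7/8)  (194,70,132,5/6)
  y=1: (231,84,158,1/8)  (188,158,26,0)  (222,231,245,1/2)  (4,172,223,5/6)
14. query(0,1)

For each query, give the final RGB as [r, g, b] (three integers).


query (2,1) [L1,L2] — begin 0,0,0
+L1 (α=5/6) → [20/3, 625/6, 5]
+L2 (α=1/2) → [389/6, 1543/12, 173/2]
rounded: [65, 129, 86]

(2,0) stack=L1,L2; from [0,0,0]:
L1 α=2/3: [22, 374/3, 142/3]
L2 α=3/4: [125/2, 1409/12, 1951/12]
rounded: [62, 117, 163]

at x=2,y=1 over L1,L2,L3,L4,L5,L6:
after L1 α=5/6: [20/3, 625/6, 5]
after L2 α=1/2: [389/6, 1543/12, 173/2]
after L3 α=1/6: [3145/36, 8111/72, 321/4]
after L4 α=7/8: [13477/288, 71111/576, 4801/32]
after L5 α=2/7: [135929/2016, 537571/4032, 27589/224]
after L6 α=1/2: [547193/4032, 739171/8064, 32517/448]
= [136, 92, 73]

query (1,1) [L1,L2,L3,L4,L5,L6] — begin 0,0,0
after L1 α=1/2: [109, 223/2, 77]
after L2 α=1/6: [241/2, 1303/12, 149/2]
after L3 α=1/2: [341/4, 3523/24, 631/4]
after L4 α=1/4: [1767/16, 4507/32, 2317/16]
after L5 α=1/2: [4263/32, 6395/64, 5533/32]
after L6 α=5/7: [14023/112, 37755/224, 11933/112]
→ [125, 169, 107]

(3,1) stack=L1,L2,L3,L4,L5,L6; from [0,0,0]:
+L1 (α=1) → [99, 144, 224]
+L2 (α=1/5) → [521/5, 666/5, 987/5]
+L3 (α=5/7) → [5542/35, 901/5, 4899/35]
+L4 (α=2/7) → [8832/49, 1179/7, 4969/49]
+L5 (α=1/3) → [28591/147, 842/7, 5485/49]
+L6 (α=1/2) → [32303/147, 2095/14, 6393/49]
= [220, 150, 130]

at x=0,y=1 over L1,L2,L3,L4,L5,L7:
+L1 (α=1/3) → [160/3, 23, 34]
+L2 (α=2/3) → [250/9, 461/3, 518/3]
+L3 (α=2/5) → [1672/15, 599/5, 866/5]
+L4 (α=4/7) → [4052/35, 4737/35, 7398/35]
+L5 (α=1/2) → [2656/35, 5746/35, 4469/35]
+L7 (α=1/8) → [3811/40, 3083/20, 5259/40]
= [95, 154, 131]


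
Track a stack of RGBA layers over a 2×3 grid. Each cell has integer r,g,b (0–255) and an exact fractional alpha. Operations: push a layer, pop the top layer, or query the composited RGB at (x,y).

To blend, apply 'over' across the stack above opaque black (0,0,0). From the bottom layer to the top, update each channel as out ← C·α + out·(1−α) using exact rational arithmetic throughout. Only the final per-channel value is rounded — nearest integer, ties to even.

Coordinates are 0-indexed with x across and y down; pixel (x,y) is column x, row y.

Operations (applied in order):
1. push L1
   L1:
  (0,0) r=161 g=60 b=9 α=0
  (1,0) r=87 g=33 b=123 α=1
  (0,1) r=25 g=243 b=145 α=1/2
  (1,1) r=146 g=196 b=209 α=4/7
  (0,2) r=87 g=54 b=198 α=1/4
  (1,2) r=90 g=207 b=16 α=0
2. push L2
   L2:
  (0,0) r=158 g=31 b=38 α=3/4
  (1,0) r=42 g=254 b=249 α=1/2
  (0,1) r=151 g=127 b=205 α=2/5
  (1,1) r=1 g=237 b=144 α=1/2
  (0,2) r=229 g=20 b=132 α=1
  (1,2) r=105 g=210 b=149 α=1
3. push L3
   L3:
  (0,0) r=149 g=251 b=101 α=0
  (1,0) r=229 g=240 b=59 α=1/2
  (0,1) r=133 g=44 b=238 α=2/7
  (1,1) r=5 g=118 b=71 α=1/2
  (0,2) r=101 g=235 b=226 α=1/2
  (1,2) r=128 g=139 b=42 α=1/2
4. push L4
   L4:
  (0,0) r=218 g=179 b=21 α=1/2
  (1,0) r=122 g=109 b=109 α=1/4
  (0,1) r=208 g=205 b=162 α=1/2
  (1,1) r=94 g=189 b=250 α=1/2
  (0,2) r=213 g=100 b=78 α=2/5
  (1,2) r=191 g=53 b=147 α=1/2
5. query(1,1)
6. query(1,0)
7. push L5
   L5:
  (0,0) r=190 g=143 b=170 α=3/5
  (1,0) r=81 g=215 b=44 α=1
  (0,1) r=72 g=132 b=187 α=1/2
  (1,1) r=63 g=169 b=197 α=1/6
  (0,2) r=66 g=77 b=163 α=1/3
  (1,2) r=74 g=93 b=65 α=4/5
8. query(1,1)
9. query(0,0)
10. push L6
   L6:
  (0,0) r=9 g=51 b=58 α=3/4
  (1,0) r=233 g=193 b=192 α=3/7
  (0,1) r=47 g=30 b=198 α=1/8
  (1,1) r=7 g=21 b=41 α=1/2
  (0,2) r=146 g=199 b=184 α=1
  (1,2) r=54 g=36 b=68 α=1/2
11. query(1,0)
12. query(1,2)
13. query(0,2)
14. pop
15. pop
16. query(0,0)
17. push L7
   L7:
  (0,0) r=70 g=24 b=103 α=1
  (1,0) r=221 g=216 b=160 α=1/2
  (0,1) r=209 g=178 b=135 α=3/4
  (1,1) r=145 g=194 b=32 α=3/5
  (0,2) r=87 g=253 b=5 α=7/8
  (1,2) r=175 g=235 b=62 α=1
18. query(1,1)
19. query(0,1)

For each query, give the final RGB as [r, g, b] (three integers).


(1,1) stack=L1,L2,L3,L4; from [0,0,0]:
after L1 α=4/7: [584/7, 112, 836/7]
after L2 α=1/2: [591/14, 349/2, 922/7]
after L3 α=1/2: [661/28, 585/4, 1419/14]
after L4 α=1/2: [3293/56, 1341/8, 4919/28]
= [59, 168, 176]

query (1,0) [L1,L2,L3,L4] — begin 0,0,0
after L1 α=1: [87, 33, 123]
after L2 α=1/2: [129/2, 287/2, 186]
after L3 α=1/2: [587/4, 767/4, 245/2]
after L4 α=1/4: [2249/16, 2737/16, 953/8]
rounded: [141, 171, 119]

at x=1,y=1 over L1,L2,L3,L4,L5:
L1 α=4/7: [584/7, 112, 836/7]
L2 α=1/2: [591/14, 349/2, 922/7]
L3 α=1/2: [661/28, 585/4, 1419/14]
L4 α=1/2: [3293/56, 1341/8, 4919/28]
L5 α=1/6: [19993/336, 8057/48, 10037/56]
= [60, 168, 179]

(0,0) stack=L1,L2,L3,L4,L5; from [0,0,0]:
L1 α=0: [0, 0, 0]
L2 α=3/4: [237/2, 93/4, 57/2]
L3 α=0: [237/2, 93/4, 57/2]
L4 α=1/2: [673/4, 809/8, 99/4]
L5 α=3/5: [1813/10, 505/4, 1119/10]
= [181, 126, 112]

query (1,0) [L1,L2,L3,L4,L5,L6] — begin 0,0,0
after L1 α=1: [87, 33, 123]
after L2 α=1/2: [129/2, 287/2, 186]
after L3 α=1/2: [587/4, 767/4, 245/2]
after L4 α=1/4: [2249/16, 2737/16, 953/8]
after L5 α=1: [81, 215, 44]
after L6 α=3/7: [1023/7, 1439/7, 752/7]
rounded: [146, 206, 107]

query (1,2) [L1,L2,L3,L4,L5,L6] — begin 0,0,0
after L1 α=0: [0, 0, 0]
after L2 α=1: [105, 210, 149]
after L3 α=1/2: [233/2, 349/2, 191/2]
after L4 α=1/2: [615/4, 455/4, 485/4]
after L5 α=4/5: [1799/20, 1943/20, 305/4]
after L6 α=1/2: [2879/40, 2663/40, 577/8]
= [72, 67, 72]

at x=0,y=2 over L1,L2,L3,L4,L5,L6:
L1 α=1/4: [87/4, 27/2, 99/2]
L2 α=1: [229, 20, 132]
L3 α=1/2: [165, 255/2, 179]
L4 α=2/5: [921/5, 233/2, 693/5]
L5 α=1/3: [724/5, 310/3, 2201/15]
L6 α=1: [146, 199, 184]
= [146, 199, 184]

at x=0,y=0 over L1,L2,L3,L4:
L1 α=0: [0, 0, 0]
L2 α=3/4: [237/2, 93/4, 57/2]
L3 α=0: [237/2, 93/4, 57/2]
L4 α=1/2: [673/4, 809/8, 99/4]
= [168, 101, 25]

at x=1,y=1 over L1,L2,L3,L4,L7:
after L1 α=4/7: [584/7, 112, 836/7]
after L2 α=1/2: [591/14, 349/2, 922/7]
after L3 α=1/2: [661/28, 585/4, 1419/14]
after L4 α=1/2: [3293/56, 1341/8, 4919/28]
after L7 α=3/5: [15473/140, 3669/20, 6263/70]
→ [111, 183, 89]

(0,1) stack=L1,L2,L3,L4,L7; from [0,0,0]:
+L1 (α=1/2) → [25/2, 243/2, 145/2]
+L2 (α=2/5) → [679/10, 1237/10, 251/2]
+L3 (α=2/7) → [173/2, 1413/14, 2207/14]
+L4 (α=1/2) → [589/4, 4283/28, 4475/28]
+L7 (α=3/4) → [3097/16, 19235/112, 15815/112]
= [194, 172, 141]
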